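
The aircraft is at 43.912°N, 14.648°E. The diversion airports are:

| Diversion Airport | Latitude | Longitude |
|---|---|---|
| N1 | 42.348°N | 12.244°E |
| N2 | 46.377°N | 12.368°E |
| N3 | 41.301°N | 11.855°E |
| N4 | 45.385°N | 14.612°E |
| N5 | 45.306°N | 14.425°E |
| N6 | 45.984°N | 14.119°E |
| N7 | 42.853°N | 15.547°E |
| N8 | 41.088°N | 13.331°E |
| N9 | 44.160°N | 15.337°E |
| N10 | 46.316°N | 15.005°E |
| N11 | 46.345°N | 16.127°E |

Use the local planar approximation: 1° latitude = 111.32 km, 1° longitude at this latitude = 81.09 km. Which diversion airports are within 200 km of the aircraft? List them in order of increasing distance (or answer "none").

N9, N7, N5, N4

Distances from 43.912°N, 14.648°E:
N1: √((-1.564·111.32)² + (-2.404·81.09)²) = √(30312.36996 + 38001.74396) = 261.370 km
N2: √((2.465·111.32)² + (-2.280·81.09)²) = √(75297.44545 + 34182.53718) = 330.878 km
N3: √((-2.611·111.32)² + (-2.793·81.09)²) = √(84481.21262 + 51295.16985) = 368.478 km
N4: √((1.473·111.32)² + (-0.036·81.09)²) = √(26887.59074 + 8.52196) = 164.000 km
N5: √((1.394·111.32)² + (-0.223·81.09)²) = √(24080.85723 + 326.99742) = 156.230 km
N6: √((2.072·111.32)² + (-0.529·81.09)²) = √(53201.74748 + 1840.11915) = 234.610 km
N7: √((-1.059·111.32)² + (0.899·81.09)²) = √(13897.55225 + 5314.39688) = 138.607 km
N8: √((-2.824·111.32)² + (-1.317·81.09)²) = √(98827.03823 + 11405.28523) = 332.013 km
N9: √((0.248·111.32)² + (0.689·81.09)²) = √(762.16633 + 3121.56976) = 62.320 km
N10: √((2.404·111.32)² + (0.357·81.09)²) = √(71616.86763 + 838.05213) = 269.175 km
N11: √((2.433·111.32)² + (1.479·81.09)²) = √(73355.15062 + 14383.71101) = 296.207 km
Threshold 200 km: N9 (62.320 km), N7 (138.607 km), N5 (156.230 km), N4 (164.000 km) are within range.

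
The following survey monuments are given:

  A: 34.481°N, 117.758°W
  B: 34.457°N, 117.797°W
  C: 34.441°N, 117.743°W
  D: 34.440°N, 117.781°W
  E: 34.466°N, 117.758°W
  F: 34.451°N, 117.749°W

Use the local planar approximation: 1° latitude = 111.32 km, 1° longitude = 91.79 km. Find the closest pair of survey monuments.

Pairwise distances:
C–F: 1.242 km
A–E: 1.670 km
E–F: 1.863 km
B–D: 2.395 km
C–E: 3.105 km
D–F: 3.182 km
A–F: 3.440 km
C–D: 3.490 km
D–E: 3.582 km
B–E: 3.717 km
B–F: 4.456 km
A–B: 4.467 km
A–C: 4.661 km
A–D: 5.029 km
B–C: 5.267 km
Closest pair: C–F at 1.242 km.

C and F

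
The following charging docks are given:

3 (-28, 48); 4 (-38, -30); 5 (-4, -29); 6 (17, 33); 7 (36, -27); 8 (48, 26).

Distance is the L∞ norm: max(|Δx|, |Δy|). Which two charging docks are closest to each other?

Pairwise distances:
3–4: max(|-10|, |-78|) = 78
3–5: max(|24|, |-77|) = 77
3–6: max(|45|, |-15|) = 45
3–7: max(|64|, |-75|) = 75
3–8: max(|76|, |-22|) = 76
4–5: max(|34|, |1|) = 34
4–6: max(|55|, |63|) = 63
4–7: max(|74|, |3|) = 74
4–8: max(|86|, |56|) = 86
5–6: max(|21|, |62|) = 62
5–7: max(|40|, |2|) = 40
5–8: max(|52|, |55|) = 55
6–7: max(|19|, |-60|) = 60
6–8: max(|31|, |-7|) = 31
7–8: max(|12|, |53|) = 53
Closest pair: 6–8 at 31.

6 and 8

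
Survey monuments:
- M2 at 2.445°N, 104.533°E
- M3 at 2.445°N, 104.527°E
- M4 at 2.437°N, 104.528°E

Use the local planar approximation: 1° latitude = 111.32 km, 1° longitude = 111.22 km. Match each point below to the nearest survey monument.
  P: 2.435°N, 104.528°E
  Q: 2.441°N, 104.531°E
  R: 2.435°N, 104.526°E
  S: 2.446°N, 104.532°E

P→M4; Q→M2; R→M4; S→M2

P at 2.435°N, 104.528°E:
  M2: √((0.010·111.32)² + (0.005·111.22)²) = √(1.23921424 + 0.30924721) = 1.244372 km
  M3: √((0.010·111.32)² + (-0.001·111.22)²) = √(1.23921424 + 0.01236989) = 1.118742 km
  M4: √((0.002·111.32)² + (0.000·111.22)²) = √(0.04956857 + 0.00000000) = 0.222640 km
  → nearest: M4 (0.222640 km)
Q at 2.441°N, 104.531°E:
  M2: √((0.004·111.32)² + (0.002·111.22)²) = √(0.19827428 + 0.04947955) = 0.497749 km
  M3: √((0.004·111.32)² + (-0.004·111.22)²) = √(0.19827428 + 0.19791821) = 0.629438 km
  M4: √((-0.004·111.32)² + (-0.003·111.22)²) = √(0.19827428 + 0.11132900) = 0.556420 km
  → nearest: M2 (0.497749 km)
R at 2.435°N, 104.526°E:
  M2: √((0.010·111.32)² + (0.007·111.22)²) = √(1.23921424 + 0.60612453) = 1.358432 km
  M3: √((0.010·111.32)² + (0.001·111.22)²) = √(1.23921424 + 0.01236989) = 1.118742 km
  M4: √((0.002·111.32)² + (0.002·111.22)²) = √(0.04956857 + 0.04947955) = 0.314719 km
  → nearest: M4 (0.314719 km)
S at 2.446°N, 104.532°E:
  M2: √((-0.001·111.32)² + (0.001·111.22)²) = √(0.01239214 + 0.01236989) = 0.157360 km
  M3: √((-0.001·111.32)² + (-0.005·111.22)²) = √(0.01239214 + 0.30924721) = 0.567133 km
  M4: √((-0.009·111.32)² + (-0.004·111.22)²) = √(1.00376353 + 0.19791821) = 1.096212 km
  → nearest: M2 (0.157360 km)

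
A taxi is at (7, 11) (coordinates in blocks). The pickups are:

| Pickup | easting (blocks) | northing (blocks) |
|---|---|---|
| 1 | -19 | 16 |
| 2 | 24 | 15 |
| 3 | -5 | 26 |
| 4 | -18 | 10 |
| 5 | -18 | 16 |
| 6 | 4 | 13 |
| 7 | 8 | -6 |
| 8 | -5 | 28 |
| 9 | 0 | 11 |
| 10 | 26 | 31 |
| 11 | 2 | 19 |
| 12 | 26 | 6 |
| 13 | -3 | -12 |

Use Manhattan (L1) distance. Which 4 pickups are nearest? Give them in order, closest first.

6, 9, 11, 7

Distances from (7, 11):
1: 31 blocks
2: 21 blocks
3: 27 blocks
4: 26 blocks
5: 30 blocks
6: 5 blocks
7: 18 blocks
8: 29 blocks
9: 7 blocks
10: 39 blocks
11: 13 blocks
12: 24 blocks
13: 33 blocks
Sorted: 6 (5 blocks) < 9 (7 blocks) < 11 (13 blocks) < 7 (18 blocks) < 2 (21 blocks) < 12 (24 blocks) < …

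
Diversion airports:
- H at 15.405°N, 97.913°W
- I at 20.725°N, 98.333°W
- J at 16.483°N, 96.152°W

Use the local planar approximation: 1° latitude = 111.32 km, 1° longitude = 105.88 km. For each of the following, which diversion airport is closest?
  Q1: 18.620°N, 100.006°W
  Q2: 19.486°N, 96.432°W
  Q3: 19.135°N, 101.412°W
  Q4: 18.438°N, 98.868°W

Q1→I; Q2→I; Q3→I; Q4→I

Q1 at 18.620°N, 100.006°W:
  H: √((-3.215·111.32)² + (2.093·105.88)²) = √(128087.97208 + 49109.59153) = 420.948 km
  I: √((2.105·111.32)² + (1.673·105.88)²) = √(54909.89278 + 31377.60179) = 293.747 km
  J: √((-2.137·111.32)² + (3.854·105.88)²) = √(56592.05176 + 166514.20410) = 472.341 km
  → nearest: I (293.747 km)
Q2 at 19.486°N, 96.432°W:
  H: √((-4.081·111.32)² + (-1.481·105.88)²) = √(206385.69152 + 24588.83668) = 480.598 km
  I: √((1.239·111.32)² + (-1.901·105.88)²) = √(19023.43803 + 40512.78498) = 244.000 km
  J: √((-3.003·111.32)² + (0.280·105.88)²) = √(111752.45169 + 878.90903) = 335.606 km
  → nearest: I (244.000 km)
Q3 at 19.135°N, 101.412°W:
  H: √((-3.730·111.32)² + (3.499·105.88)²) = √(172410.63800 + 137251.07359) = 556.473 km
  I: √((1.590·111.32)² + (3.079·105.88)²) = √(31328.57520 + 106278.94706) = 370.955 km
  J: √((-2.652·111.32)² + (5.260·105.88)²) = √(87155.22628 + 310169.68827) = 630.337 km
  → nearest: I (370.955 km)
Q4 at 18.438°N, 98.868°W:
  H: √((-3.033·111.32)² + (0.955·105.88)²) = √(113996.42084 + 10224.32412) = 352.450 km
  I: √((2.287·111.32)² + (0.535·105.88)²) = √(64815.47745 + 3208.74666) = 260.815 km
  J: √((-1.955·111.32)² + (2.716·105.88)²) = √(47363.07806 + 82696.55091) = 360.638 km
  → nearest: I (260.815 km)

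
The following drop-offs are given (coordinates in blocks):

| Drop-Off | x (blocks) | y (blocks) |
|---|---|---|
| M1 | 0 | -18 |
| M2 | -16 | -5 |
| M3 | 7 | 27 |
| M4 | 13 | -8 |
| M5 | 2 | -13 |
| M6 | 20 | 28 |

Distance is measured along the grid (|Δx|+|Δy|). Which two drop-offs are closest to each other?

M1 and M5

Pairwise distances:
M1–M2: 29 blocks
M1–M3: 52 blocks
M1–M4: 23 blocks
M1–M5: 7 blocks
M1–M6: 66 blocks
M2–M3: 55 blocks
M2–M4: 32 blocks
M2–M5: 26 blocks
M2–M6: 69 blocks
M3–M4: 41 blocks
M3–M5: 45 blocks
M3–M6: 14 blocks
M4–M5: 16 blocks
M4–M6: 43 blocks
M5–M6: 59 blocks
Closest pair: M1–M5 at 7 blocks.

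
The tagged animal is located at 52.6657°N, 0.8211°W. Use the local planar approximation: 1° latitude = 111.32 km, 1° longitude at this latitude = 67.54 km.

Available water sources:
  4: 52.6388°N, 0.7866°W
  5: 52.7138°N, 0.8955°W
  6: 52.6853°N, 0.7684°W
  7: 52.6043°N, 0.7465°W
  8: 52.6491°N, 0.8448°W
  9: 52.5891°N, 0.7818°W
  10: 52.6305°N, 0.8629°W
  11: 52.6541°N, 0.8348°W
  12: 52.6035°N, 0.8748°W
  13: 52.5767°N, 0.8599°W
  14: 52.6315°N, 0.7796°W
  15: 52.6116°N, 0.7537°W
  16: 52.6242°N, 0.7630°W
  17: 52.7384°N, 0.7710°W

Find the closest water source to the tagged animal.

11

Distances from 52.6657°N, 0.8211°W:
4: 3.7943 km
5: 7.3431 km
6: 4.1749 km
7: 8.4914 km
8: 2.4448 km
9: 8.9307 km
10: 4.8296 km
11: 1.5886 km
12: 7.8165 km
13: 10.2482 km
14: 4.7276 km
15: 7.5493 km
16: 6.0614 km
17: 8.7719 km
Minimum: 11 at 1.5886 km.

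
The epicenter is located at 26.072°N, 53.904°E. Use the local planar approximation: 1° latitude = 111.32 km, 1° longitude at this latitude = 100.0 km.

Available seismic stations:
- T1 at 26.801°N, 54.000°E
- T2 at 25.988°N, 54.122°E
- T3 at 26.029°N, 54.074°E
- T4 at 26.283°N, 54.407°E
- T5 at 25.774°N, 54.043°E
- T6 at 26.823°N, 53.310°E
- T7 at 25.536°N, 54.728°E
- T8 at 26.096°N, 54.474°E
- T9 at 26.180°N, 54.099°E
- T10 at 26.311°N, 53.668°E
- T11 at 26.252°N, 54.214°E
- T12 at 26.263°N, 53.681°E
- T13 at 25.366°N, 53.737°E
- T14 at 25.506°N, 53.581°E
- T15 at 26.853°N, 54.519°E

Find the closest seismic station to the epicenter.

T3

Distances from 26.072°N, 53.904°E:
T1: 81.718 km
T2: 23.721 km
T3: 17.661 km
T4: 55.514 km
T5: 35.968 km
T6: 102.555 km
T7: 101.735 km
T8: 57.063 km
T9: 22.908 km
T10: 35.564 km
T11: 36.912 km
T12: 30.812 km
T13: 80.347 km
T14: 70.804 km
T15: 106.494 km
Minimum: T3 at 17.661 km.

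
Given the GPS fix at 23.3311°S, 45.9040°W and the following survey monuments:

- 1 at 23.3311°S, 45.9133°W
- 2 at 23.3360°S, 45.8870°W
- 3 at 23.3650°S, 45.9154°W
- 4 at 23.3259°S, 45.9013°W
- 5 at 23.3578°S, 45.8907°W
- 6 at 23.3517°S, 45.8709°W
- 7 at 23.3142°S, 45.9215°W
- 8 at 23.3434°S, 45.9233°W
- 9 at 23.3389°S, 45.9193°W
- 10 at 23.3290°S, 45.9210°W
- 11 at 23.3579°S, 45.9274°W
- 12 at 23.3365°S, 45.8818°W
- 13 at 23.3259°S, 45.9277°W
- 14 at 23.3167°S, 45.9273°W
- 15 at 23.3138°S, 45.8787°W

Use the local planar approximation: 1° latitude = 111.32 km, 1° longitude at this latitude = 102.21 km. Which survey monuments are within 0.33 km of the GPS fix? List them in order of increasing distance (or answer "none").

Distances from 23.3311°S, 45.9040°W:
1: √((0.0000·111.32)² + (-0.0093·102.21)²) = √(0.000000 + 0.903551) = 0.9506 km
2: √((-0.0049·111.32)² + (0.0170·102.21)²) = √(0.297535 + 3.019150) = 1.8212 km
3: √((-0.0339·111.32)² + (-0.0114·102.21)²) = √(14.241174 + 1.357677) = 3.9495 km
4: √((0.0052·111.32)² + (0.0027·102.21)²) = √(0.335084 + 0.076158) = 0.6413 km
5: √((-0.0267·111.32)² + (0.0133·102.21)²) = √(8.834234 + 1.847949) = 3.2684 km
6: √((-0.0206·111.32)² + (0.0331·102.21)²) = √(5.258730 + 11.445711) = 4.0871 km
7: √((0.0169·111.32)² + (-0.0175·102.21)²) = √(3.539320 + 3.199358) = 2.5959 km
8: √((-0.0123·111.32)² + (-0.0193·102.21)²) = √(1.874807 + 3.891360) = 2.4013 km
9: √((-0.0078·111.32)² + (-0.0153·102.21)²) = √(0.753938 + 2.445511) = 1.7887 km
10: √((0.0021·111.32)² + (-0.0170·102.21)²) = √(0.054649 + 3.019150) = 1.7532 km
11: √((-0.0268·111.32)² + (-0.0234·102.21)²) = √(8.900532 + 5.720296) = 3.8237 km
12: √((-0.0054·111.32)² + (0.0222·102.21)²) = √(0.361355 + 5.148642) = 2.3473 km
13: √((0.0052·111.32)² + (-0.0237·102.21)²) = √(0.335084 + 5.867910) = 2.4906 km
14: √((0.0144·111.32)² + (-0.0233·102.21)²) = √(2.569635 + 5.671509) = 2.8707 km
15: √((0.0173·111.32)² + (0.0253·102.21)²) = √(3.708844 + 6.686946) = 3.2243 km
Threshold 0.33 km: none within range.

none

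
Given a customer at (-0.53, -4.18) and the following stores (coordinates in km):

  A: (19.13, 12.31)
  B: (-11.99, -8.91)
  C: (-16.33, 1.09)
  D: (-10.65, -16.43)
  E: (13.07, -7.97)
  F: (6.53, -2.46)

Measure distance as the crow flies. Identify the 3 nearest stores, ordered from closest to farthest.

Distances from (-0.53, -4.18):
A: √((19.66)² + (16.49)²) = √(386.5156 + 271.9201) = 25.66 km
B: √((-11.46)² + (-4.73)²) = √(131.3316 + 22.3729) = 12.40 km
C: √((-15.80)² + (5.27)²) = √(249.6400 + 27.7729) = 16.66 km
D: √((-10.12)² + (-12.25)²) = √(102.4144 + 150.0625) = 15.89 km
E: √((13.60)² + (-3.79)²) = √(184.9600 + 14.3641) = 14.12 km
F: √((7.06)² + (1.72)²) = √(49.8436 + 2.9584) = 7.27 km
Sorted: F (7.27 km) < B (12.40 km) < E (14.12 km) < D (15.89 km) < C (16.66 km) < …

F, B, E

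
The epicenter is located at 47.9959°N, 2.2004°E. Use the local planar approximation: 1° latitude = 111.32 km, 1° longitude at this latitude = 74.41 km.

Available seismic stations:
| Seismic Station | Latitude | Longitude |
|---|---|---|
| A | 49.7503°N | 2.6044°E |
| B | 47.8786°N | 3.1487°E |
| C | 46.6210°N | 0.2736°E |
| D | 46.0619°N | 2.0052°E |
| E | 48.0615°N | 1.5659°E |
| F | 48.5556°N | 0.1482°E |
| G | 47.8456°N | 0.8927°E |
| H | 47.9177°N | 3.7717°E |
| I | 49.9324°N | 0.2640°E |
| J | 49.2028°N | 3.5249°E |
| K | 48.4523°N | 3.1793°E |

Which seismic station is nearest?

Distances from 47.9959°N, 2.2004°E:
A: 197.5999 km
B: 71.7610 km
C: 209.7173 km
D: 215.7823 km
E: 47.7746 km
F: 164.9260 km
G: 98.7339 km
H: 117.2441 km
I: 259.2916 km
J: 166.6247 km
K: 88.8085 km
Minimum: E at 47.7746 km.

E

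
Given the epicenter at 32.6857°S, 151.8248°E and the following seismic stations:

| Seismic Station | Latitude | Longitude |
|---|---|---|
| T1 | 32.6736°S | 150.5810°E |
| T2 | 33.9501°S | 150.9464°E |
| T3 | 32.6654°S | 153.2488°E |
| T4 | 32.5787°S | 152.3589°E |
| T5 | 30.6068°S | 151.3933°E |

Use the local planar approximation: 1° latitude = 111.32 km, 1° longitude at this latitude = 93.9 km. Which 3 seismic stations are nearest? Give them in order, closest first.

Distances from 32.6857°S, 151.8248°E:
T1: √((0.0121·111.32)² + (-1.2438·93.9)²) = √(1.814334 + 13640.562804) = 116.8006 km
T2: √((-1.2644·111.32)² + (-0.8784·93.9)²) = √(19811.409261 + 6803.240733) = 163.1400 km
T3: √((0.0203·111.32)² + (1.4240·93.9)²) = √(5.106678 + 17879.326825) = 133.7327 km
T4: √((0.1070·111.32)² + (0.5341·93.9)²) = √(141.877638 + 2515.222101) = 51.5471 km
T5: √((2.0789·111.32)² + (-0.4315·93.9)²) = √(53556.673430 + 1641.696169) = 234.9433 km
Sorted: T4 (51.5471 km) < T1 (116.8006 km) < T3 (133.7327 km) < T2 (163.1400 km) < T5 (234.9433 km)

T4, T1, T3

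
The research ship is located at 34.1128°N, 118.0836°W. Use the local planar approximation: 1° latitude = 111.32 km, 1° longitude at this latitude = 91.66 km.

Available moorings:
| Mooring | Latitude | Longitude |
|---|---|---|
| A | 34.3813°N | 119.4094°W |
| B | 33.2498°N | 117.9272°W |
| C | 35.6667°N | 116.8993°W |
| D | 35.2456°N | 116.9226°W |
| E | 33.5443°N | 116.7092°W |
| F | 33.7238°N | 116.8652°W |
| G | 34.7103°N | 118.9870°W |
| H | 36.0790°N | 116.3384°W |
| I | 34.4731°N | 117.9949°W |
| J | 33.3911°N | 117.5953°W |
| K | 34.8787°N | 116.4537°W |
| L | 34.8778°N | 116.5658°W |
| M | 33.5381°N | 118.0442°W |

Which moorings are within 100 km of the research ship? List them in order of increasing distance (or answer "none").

I, M, J, B

Distances from 34.1128°N, 118.0836°W:
A: √((0.2685·111.32)² + (-1.3258·91.66)²) = √(893.377428 + 14767.797725) = 125.1446 km
B: √((-0.8630·111.32)² + (0.1564·91.66)²) = √(9229.283503 + 205.510115) = 97.1329 km
C: √((1.5539·111.32)² + (1.1843·91.66)²) = √(29922.131602 + 11783.740348) = 204.2202 km
D: √((1.1328·111.32)² + (1.1610·91.66)²) = √(15902.041262 + 11324.633226) = 165.0051 km
E: √((-0.5685·111.32)² + (1.3744·91.66)²) = √(4005.044385 + 15870.331514) = 140.9801 km
F: √((-0.3890·111.32)² + (1.2184·91.66)²) = √(1875.191380 + 12472.097190) = 119.7802 km
G: √((0.5975·111.32)² + (-0.9034·91.66)²) = √(4424.072288 + 6856.774678) = 106.2113 km
H: √((1.9662·111.32)² + (1.7452·91.66)²) = √(47907.309227 + 25588.811463) = 271.1017 km
I: √((0.3603·111.32)² + (0.0887·91.66)²) = √(1608.699473 + 66.100835) = 40.9243 km
J: √((-0.7217·111.32)² + (0.4883·91.66)²) = √(6454.458398 + 2003.240788) = 91.9658 km
K: √((0.7659·111.32)² + (1.6299·91.66)²) = √(7269.265554 + 22319.354251) = 172.0134 km
L: √((0.7650·111.32)² + (1.5178·91.66)²) = √(7252.191536 + 19354.805118) = 163.1165 km
M: √((-0.5747·111.32)² + (0.0394·91.66)²) = √(4092.877907 + 13.042239) = 64.0775 km
Threshold 100 km: I (40.9243 km), M (64.0775 km), J (91.9658 km), B (97.1329 km) are within range.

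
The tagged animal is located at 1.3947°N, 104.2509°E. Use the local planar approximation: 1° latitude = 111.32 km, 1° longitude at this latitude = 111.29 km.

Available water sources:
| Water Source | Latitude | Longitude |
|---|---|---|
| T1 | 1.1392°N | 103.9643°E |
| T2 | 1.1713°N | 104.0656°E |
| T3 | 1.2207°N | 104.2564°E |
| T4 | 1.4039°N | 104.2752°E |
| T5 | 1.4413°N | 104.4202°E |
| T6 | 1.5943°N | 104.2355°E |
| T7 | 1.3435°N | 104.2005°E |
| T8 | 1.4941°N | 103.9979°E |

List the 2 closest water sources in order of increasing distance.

T4, T7

Distances from 1.3947°N, 104.2509°E:
T1: 42.7352 km
T2: 32.3068 km
T3: 19.3793 km
T4: 2.8918 km
T5: 19.5425 km
T6: 22.2855 km
T7: 7.9966 km
T8: 30.2526 km
Sorted: T4 (2.8918 km) < T7 (7.9966 km) < T3 (19.3793 km) < T5 (19.5425 km) < …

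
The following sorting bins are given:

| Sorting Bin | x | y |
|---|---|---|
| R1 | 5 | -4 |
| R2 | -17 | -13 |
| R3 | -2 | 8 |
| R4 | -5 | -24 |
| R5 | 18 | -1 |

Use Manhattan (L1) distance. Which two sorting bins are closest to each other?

R1 and R5

Pairwise distances:
R1–R5: |13| + |3| = 13 + 3 = 16
R1–R3: |-7| + |12| = 7 + 12 = 19
R2–R4: |12| + |-11| = 12 + 11 = 23
R3–R5: |20| + |-9| = 20 + 9 = 29
R1–R4: |-10| + |-20| = 10 + 20 = 30
R1–R2: |-22| + |-9| = 22 + 9 = 31
R3–R4: |-3| + |-32| = 3 + 32 = 35
R2–R3: |15| + |21| = 15 + 21 = 36
R4–R5: |23| + |23| = 23 + 23 = 46
R2–R5: |35| + |12| = 35 + 12 = 47
Closest pair: R1–R5 at 16.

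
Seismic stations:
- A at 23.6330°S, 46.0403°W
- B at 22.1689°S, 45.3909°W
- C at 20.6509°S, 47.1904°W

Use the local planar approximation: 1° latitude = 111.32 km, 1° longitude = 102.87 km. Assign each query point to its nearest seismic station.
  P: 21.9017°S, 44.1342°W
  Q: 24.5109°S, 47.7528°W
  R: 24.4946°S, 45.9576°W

P at 21.9017°S, 44.1342°W:
  A: 274.9396 km
  B: 132.6545 km
  C: 343.8450 km
  → nearest: B (132.6545 km)
Q at 24.5109°S, 47.7528°W:
  A: 201.4567 km
  B: 356.3765 km
  C: 433.5724 km
  → nearest: A (201.4567 km)
R at 24.4946°S, 45.9576°W:
  A: 96.2899 km
  B: 265.3791 km
  C: 446.2787 km
  → nearest: A (96.2899 km)

P→B; Q→A; R→A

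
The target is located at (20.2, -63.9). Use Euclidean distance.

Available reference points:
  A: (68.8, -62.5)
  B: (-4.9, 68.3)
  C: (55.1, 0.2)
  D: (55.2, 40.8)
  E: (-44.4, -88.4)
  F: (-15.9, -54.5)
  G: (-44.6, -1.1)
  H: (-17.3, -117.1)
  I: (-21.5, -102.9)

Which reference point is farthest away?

B

Distances from (20.2, -63.9):
A: √((48.6)² + (1.4)²) = √(2361.960 + 1.960) = 48.6
B: √((-25.1)² + (132.2)²) = √(630.010 + 17476.840) = 134.6
C: √((34.9)² + (64.1)²) = √(1218.010 + 4108.810) = 73.0
D: √((35.0)² + (104.7)²) = √(1225.000 + 10962.090) = 110.4
E: √((-64.6)² + (-24.5)²) = √(4173.160 + 600.250) = 69.1
F: √((-36.1)² + (9.4)²) = √(1303.210 + 88.360) = 37.3
G: √((-64.8)² + (62.8)²) = √(4199.040 + 3943.840) = 90.2
H: √((-37.5)² + (-53.2)²) = √(1406.250 + 2830.240) = 65.1
I: √((-41.7)² + (-39.0)²) = √(1738.890 + 1521.000) = 57.1
Maximum: B at 134.6.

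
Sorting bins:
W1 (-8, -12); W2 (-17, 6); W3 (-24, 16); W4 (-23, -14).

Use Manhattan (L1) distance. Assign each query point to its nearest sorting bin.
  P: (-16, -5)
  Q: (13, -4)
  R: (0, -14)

P at (-16, -5):
  W1: |8| + |-7| = 8 + 7 = 15
  W2: |-1| + |11| = 1 + 11 = 12
  W3: |-8| + |21| = 8 + 21 = 29
  W4: |-7| + |-9| = 7 + 9 = 16
  → nearest: W2 (12)
Q at (13, -4):
  W1: |-21| + |-8| = 21 + 8 = 29
  W2: |-30| + |10| = 30 + 10 = 40
  W3: |-37| + |20| = 37 + 20 = 57
  W4: |-36| + |-10| = 36 + 10 = 46
  → nearest: W1 (29)
R at (0, -14):
  W1: |-8| + |2| = 8 + 2 = 10
  W2: |-17| + |20| = 17 + 20 = 37
  W3: |-24| + |30| = 24 + 30 = 54
  W4: |-23| + |0| = 23 + 0 = 23
  → nearest: W1 (10)

P→W2; Q→W1; R→W1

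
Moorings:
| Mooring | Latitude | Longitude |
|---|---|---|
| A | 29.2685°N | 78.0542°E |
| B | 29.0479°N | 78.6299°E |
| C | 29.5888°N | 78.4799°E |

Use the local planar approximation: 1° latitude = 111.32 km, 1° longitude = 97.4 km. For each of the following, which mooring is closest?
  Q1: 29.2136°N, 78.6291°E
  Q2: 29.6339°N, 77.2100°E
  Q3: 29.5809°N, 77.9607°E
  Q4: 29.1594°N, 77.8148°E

Q1 at 29.2136°N, 78.6291°E:
  A: 56.3278 km
  B: 18.4459 km
  C: 44.2231 km
  → nearest: B (18.4459 km)
Q2 at 29.6339°N, 77.2100°E:
  A: 91.7362 km
  B: 152.9112 km
  C: 123.7901 km
  → nearest: A (91.7362 km)
Q3 at 29.5809°N, 77.9607°E:
  A: 35.9490 km
  B: 88.1414 km
  C: 50.5777 km
  → nearest: A (35.9490 km)
Q4 at 29.1594°N, 77.8148°E:
  A: 26.2909 km
  B: 80.3552 km
  C: 80.5075 km
  → nearest: A (26.2909 km)

Q1→B; Q2→A; Q3→A; Q4→A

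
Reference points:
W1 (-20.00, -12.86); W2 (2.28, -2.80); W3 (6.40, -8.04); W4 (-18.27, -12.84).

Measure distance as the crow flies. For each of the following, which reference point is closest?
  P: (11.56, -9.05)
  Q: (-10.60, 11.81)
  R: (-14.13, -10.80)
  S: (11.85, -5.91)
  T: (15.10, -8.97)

P at (11.56, -9.05):
  W1: √((-31.56)² + (-3.81)²) = √(996.0336 + 14.5161) = 31.79
  W2: √((-9.28)² + (6.25)²) = √(86.1184 + 39.0625) = 11.19
  W3: √((-5.16)² + (1.01)²) = √(26.6256 + 1.0201) = 5.26
  W4: √((-29.83)² + (-3.79)²) = √(889.8289 + 14.3641) = 30.07
  → nearest: W3 (5.26)
Q at (-10.60, 11.81):
  W1: √((-9.40)² + (-24.67)²) = √(88.3600 + 608.6089) = 26.40
  W2: √((12.88)² + (-14.61)²) = √(165.8944 + 213.4521) = 19.48
  W3: √((17.00)² + (-19.85)²) = √(289.0000 + 394.0225) = 26.13
  W4: √((-7.67)² + (-24.65)²) = √(58.8289 + 607.6225) = 25.82
  → nearest: W2 (19.48)
R at (-14.13, -10.80):
  W1: √((-5.87)² + (-2.06)²) = √(34.4569 + 4.2436) = 6.22
  W2: √((16.41)² + (8.00)²) = √(269.2881 + 64.0000) = 18.26
  W3: √((20.53)² + (2.76)²) = √(421.4809 + 7.6176) = 20.71
  W4: √((-4.14)² + (-2.04)²) = √(17.1396 + 4.1616) = 4.62
  → nearest: W4 (4.62)
S at (11.85, -5.91):
  W1: √((-31.85)² + (-6.95)²) = √(1014.4225 + 48.3025) = 32.60
  W2: √((-9.57)² + (3.11)²) = √(91.5849 + 9.6721) = 10.06
  W3: √((-5.45)² + (-2.13)²) = √(29.7025 + 4.5369) = 5.85
  W4: √((-30.12)² + (-6.93)²) = √(907.2144 + 48.0249) = 30.91
  → nearest: W3 (5.85)
T at (15.10, -8.97):
  W1: √((-35.10)² + (-3.89)²) = √(1232.0100 + 15.1321) = 35.31
  W2: √((-12.82)² + (6.17)²) = √(164.3524 + 38.0689) = 14.23
  W3: √((-8.70)² + (0.93)²) = √(75.6900 + 0.8649) = 8.75
  W4: √((-33.37)² + (-3.87)²) = √(1113.5569 + 14.9769) = 33.59
  → nearest: W3 (8.75)

P→W3; Q→W2; R→W4; S→W3; T→W3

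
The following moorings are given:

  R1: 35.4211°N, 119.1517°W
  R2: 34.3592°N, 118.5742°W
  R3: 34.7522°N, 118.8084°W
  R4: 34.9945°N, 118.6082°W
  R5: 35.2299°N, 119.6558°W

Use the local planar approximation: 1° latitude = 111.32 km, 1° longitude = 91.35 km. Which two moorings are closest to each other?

Pairwise distances:
R1–R2: √((-1.0619·111.32)² + (0.5775·91.35)²) = √(13973.771486 + 2783.050459) = 129.4481 km
R1–R3: √((-0.6689·111.32)² + (0.3433·91.35)²) = √(5544.581700 + 983.478138) = 80.7964 km
R1–R4: √((-0.4266·111.32)² + (0.5435·91.35)²) = √(2255.215759 + 2464.995894) = 68.7038 km
R1–R5: √((-0.1912·111.32)² + (-0.5041·91.35)²) = √(453.025002 + 2120.559674) = 50.7305 km
R2–R3: √((0.3930·111.32)² + (-0.2342·91.35)²) = √(1913.954002 + 457.710510) = 48.6997 km
R2–R4: √((0.6353·111.32)² + (-0.0340·91.35)²) = √(5001.544141 + 9.646615) = 70.7898 km
R2–R5: √((0.8707·111.32)² + (-1.0816·91.35)²) = √(9394.712284 + 9762.262033) = 138.4087 km
R3–R4: √((0.2423·111.32)² + (0.2002·91.35)²) = √(727.533882 + 334.460820) = 32.5883 km
R3–R5: √((0.4777·111.32)² + (-0.8474·91.35)²) = √(2827.853313 + 5992.306552) = 93.9157 km
R4–R5: √((0.2354·111.32)² + (-1.0476·91.35)²) = √(686.687770 + 9158.156967) = 99.2212 km
Closest pair: R3–R4 at 32.5883 km.

R3 and R4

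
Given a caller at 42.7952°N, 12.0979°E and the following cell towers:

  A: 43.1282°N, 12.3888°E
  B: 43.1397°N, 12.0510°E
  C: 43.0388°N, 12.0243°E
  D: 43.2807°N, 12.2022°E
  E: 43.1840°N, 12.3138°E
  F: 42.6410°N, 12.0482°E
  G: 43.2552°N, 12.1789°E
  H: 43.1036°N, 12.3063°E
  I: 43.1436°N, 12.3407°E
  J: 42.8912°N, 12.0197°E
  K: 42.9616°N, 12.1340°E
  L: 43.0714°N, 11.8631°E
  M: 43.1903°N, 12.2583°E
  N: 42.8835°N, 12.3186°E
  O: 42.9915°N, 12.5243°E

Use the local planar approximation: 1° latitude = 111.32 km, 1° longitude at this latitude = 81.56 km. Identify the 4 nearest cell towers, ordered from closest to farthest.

J, F, K, N

Distances from 42.7952°N, 12.0979°E:
A: 44.0121 km
B: 38.5400 km
C: 27.7740 km
D: 54.7112 km
E: 46.7262 km
F: 17.6377 km
G: 51.6316 km
H: 38.3083 km
I: 43.5470 km
J: 12.4453 km
K: 18.7562 km
L: 36.2227 km
M: 45.8869 km
N: 20.5093 km
O: 41.0727 km
Sorted: J (12.4453 km) < F (17.6377 km) < K (18.7562 km) < N (20.5093 km) < C (27.7740 km) < L (36.2227 km) < …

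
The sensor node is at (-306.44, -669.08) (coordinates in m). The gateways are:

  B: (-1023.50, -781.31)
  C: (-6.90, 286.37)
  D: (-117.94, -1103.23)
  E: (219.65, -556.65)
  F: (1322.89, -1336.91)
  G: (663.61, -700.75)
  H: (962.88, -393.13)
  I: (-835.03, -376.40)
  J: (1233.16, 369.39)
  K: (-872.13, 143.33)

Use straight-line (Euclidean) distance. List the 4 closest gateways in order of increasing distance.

Distances from (-306.44, -669.08):
B: √((-717.06)² + (-112.23)²) = √(514175.0436 + 12595.5729) = 725.79 m
C: √((299.54)² + (955.45)²) = √(89724.2116 + 912884.7025) = 1001.30 m
D: √((188.50)² + (-434.15)²) = √(35532.2500 + 188486.2225) = 473.31 m
E: √((526.09)² + (112.43)²) = √(276770.6881 + 12640.5049) = 537.97 m
F: √((1629.33)² + (-667.83)²) = √(2654716.2489 + 445996.9089) = 1760.88 m
G: √((970.05)² + (-31.67)²) = √(940997.0025 + 1002.9889) = 970.57 m
H: √((1269.32)² + (275.95)²) = √(1611173.2624 + 76148.4025) = 1298.97 m
I: √((-528.59)² + (292.68)²) = √(279407.3881 + 85661.5824) = 604.21 m
J: √((1539.60)² + (1038.47)²) = √(2370368.1600 + 1078419.9409) = 1857.09 m
K: √((-565.69)² + (812.41)²) = √(320005.1761 + 660010.0081) = 989.96 m
Sorted: D (473.31 m) < E (537.97 m) < I (604.21 m) < B (725.79 m) < G (970.57 m) < K (989.96 m) < …

D, E, I, B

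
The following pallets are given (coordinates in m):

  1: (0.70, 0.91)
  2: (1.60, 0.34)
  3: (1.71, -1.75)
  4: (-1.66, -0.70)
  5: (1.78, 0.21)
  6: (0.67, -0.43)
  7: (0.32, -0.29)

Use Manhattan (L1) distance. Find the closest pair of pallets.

2 and 5

Pairwise distances:
1–2: 1.47 m
1–3: 3.67 m
1–4: 3.97 m
1–5: 1.78 m
1–6: 1.37 m
1–7: 1.58 m
2–3: 2.20 m
2–4: 4.30 m
2–5: 0.31 m
2–6: 1.70 m
2–7: 1.91 m
3–4: 4.42 m
3–5: 2.03 m
3–6: 2.36 m
3–7: 2.85 m
4–5: 4.35 m
4–6: 2.60 m
4–7: 2.39 m
5–6: 1.75 m
5–7: 1.96 m
6–7: 0.49 m
Closest pair: 2–5 at 0.31 m.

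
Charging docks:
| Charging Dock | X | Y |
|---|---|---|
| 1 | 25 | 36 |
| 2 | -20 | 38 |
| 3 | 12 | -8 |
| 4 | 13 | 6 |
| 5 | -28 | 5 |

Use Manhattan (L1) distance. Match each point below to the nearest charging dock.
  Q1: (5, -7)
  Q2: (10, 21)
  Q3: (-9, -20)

Q1→3; Q2→4; Q3→3

Q1 at (5, -7):
  1: |20| + |43| = 20 + 43 = 63
  2: |-25| + |45| = 25 + 45 = 70
  3: |7| + |-1| = 7 + 1 = 8
  4: |8| + |13| = 8 + 13 = 21
  5: |-33| + |12| = 33 + 12 = 45
  → nearest: 3 (8)
Q2 at (10, 21):
  1: |15| + |15| = 15 + 15 = 30
  2: |-30| + |17| = 30 + 17 = 47
  3: |2| + |-29| = 2 + 29 = 31
  4: |3| + |-15| = 3 + 15 = 18
  5: |-38| + |-16| = 38 + 16 = 54
  → nearest: 4 (18)
Q3 at (-9, -20):
  1: |34| + |56| = 34 + 56 = 90
  2: |-11| + |58| = 11 + 58 = 69
  3: |21| + |12| = 21 + 12 = 33
  4: |22| + |26| = 22 + 26 = 48
  5: |-19| + |25| = 19 + 25 = 44
  → nearest: 3 (33)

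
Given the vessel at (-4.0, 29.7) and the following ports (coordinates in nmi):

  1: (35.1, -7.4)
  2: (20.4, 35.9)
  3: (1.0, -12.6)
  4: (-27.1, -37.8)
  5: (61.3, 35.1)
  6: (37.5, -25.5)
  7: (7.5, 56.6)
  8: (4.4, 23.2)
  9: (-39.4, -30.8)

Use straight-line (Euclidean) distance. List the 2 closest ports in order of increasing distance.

8, 2

Distances from (-4.0, 29.7):
1: √((39.1)² + (-37.1)²) = √(1528.810 + 1376.410) = 53.9 nmi
2: √((24.4)² + (6.2)²) = √(595.360 + 38.440) = 25.2 nmi
3: √((5.0)² + (-42.3)²) = √(25.000 + 1789.290) = 42.6 nmi
4: √((-23.1)² + (-67.5)²) = √(533.610 + 4556.250) = 71.3 nmi
5: √((65.3)² + (5.4)²) = √(4264.090 + 29.160) = 65.5 nmi
6: √((41.5)² + (-55.2)²) = √(1722.250 + 3047.040) = 69.1 nmi
7: √((11.5)² + (26.9)²) = √(132.250 + 723.610) = 29.3 nmi
8: √((8.4)² + (-6.5)²) = √(70.560 + 42.250) = 10.6 nmi
9: √((-35.4)² + (-60.5)²) = √(1253.160 + 3660.250) = 70.1 nmi
Sorted: 8 (10.6 nmi) < 2 (25.2 nmi) < 7 (29.3 nmi) < 3 (42.6 nmi) < …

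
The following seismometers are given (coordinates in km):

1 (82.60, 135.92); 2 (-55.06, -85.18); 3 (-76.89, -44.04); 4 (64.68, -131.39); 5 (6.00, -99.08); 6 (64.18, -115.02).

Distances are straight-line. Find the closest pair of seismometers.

4 and 6

Pairwise distances:
4–6: 16.38 km
2–3: 46.57 km
5–6: 60.32 km
2–5: 62.62 km
4–5: 66.99 km
3–5: 99.50 km
2–6: 122.92 km
2–4: 128.35 km
3–6: 157.92 km
3–4: 166.35 km
1–3: 240.46 km
1–5: 247.17 km
1–6: 251.62 km
1–2: 260.45 km
1–4: 267.91 km
Closest pair: 4–6 at 16.38 km.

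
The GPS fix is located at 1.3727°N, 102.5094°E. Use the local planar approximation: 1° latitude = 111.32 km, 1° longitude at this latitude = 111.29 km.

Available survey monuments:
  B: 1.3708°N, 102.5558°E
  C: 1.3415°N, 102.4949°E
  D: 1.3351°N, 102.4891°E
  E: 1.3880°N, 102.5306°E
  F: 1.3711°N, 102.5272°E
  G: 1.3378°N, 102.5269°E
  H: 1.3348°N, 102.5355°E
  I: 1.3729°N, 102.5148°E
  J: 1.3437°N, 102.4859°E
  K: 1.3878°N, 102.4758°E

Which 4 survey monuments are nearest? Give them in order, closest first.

I, F, E, C

Distances from 1.3727°N, 102.5094°E:
B: √((-0.0019·111.32)² + (0.0464·111.29)²) = √(0.044736 + 26.665409) = 5.1682 km
C: √((-0.0312·111.32)² + (-0.0145·111.29)²) = √(12.063007 + 2.604044) = 3.8298 km
D: √((-0.0376·111.32)² + (-0.0203·111.29)²) = √(17.519515 + 5.103926) = 4.7564 km
E: √((0.0153·111.32)² + (0.0212·111.29)²) = √(2.900877 + 5.566523) = 2.9099 km
F: √((-0.0016·111.32)² + (0.0178·111.29)²) = √(0.031724 + 3.924210) = 1.9890 km
G: √((-0.0349·111.32)² + (0.0175·111.29)²) = √(15.093753 + 3.793048) = 4.3459 km
H: √((-0.0379·111.32)² + (0.0261·111.29)²) = √(17.800197 + 8.437102) = 5.1222 km
I: √((0.0002·111.32)² + (0.0054·111.29)²) = √(0.000496 + 0.361160) = 0.6014 km
J: √((-0.0290·111.32)² + (-0.0235·111.29)²) = √(10.421792 + 6.839873) = 4.1547 km
K: √((0.0151·111.32)² + (-0.0336·111.29)²) = √(2.825532 + 13.982694) = 4.0998 km
Sorted: I (0.6014 km) < F (1.9890 km) < E (2.9099 km) < C (3.8298 km) < K (4.0998 km) < J (4.1547 km) < …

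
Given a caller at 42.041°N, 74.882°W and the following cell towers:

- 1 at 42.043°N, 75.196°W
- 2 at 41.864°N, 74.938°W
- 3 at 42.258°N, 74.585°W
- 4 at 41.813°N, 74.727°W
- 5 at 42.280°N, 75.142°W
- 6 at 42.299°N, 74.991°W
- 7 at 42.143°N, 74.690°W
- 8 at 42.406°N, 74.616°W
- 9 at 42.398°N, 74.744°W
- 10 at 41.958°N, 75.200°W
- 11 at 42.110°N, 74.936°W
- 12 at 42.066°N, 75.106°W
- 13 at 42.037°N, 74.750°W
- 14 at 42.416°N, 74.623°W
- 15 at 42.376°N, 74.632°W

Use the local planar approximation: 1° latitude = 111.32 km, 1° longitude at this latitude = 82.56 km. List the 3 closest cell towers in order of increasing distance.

11, 13, 12

Distances from 42.041°N, 74.882°W:
1: √((0.002·111.32)² + (-0.314·82.56)²) = √(0.04957 + 672.04548) = 25.925 km
2: √((-0.177·111.32)² + (-0.056·82.56)²) = √(388.23343 + 21.37546) = 20.239 km
3: √((0.217·111.32)² + (0.297·82.56)²) = √(583.53359 + 601.24609) = 34.421 km
4: √((-0.228·111.32)² + (0.155·82.56)²) = √(644.19313 + 163.75809) = 28.424 km
5: √((0.239·111.32)² + (-0.260·82.56)²) = √(707.85157 + 460.77198) = 34.185 km
6: √((0.258·111.32)² + (-0.109·82.56)²) = √(824.87057 + 80.98272) = 30.097 km
7: √((0.102·111.32)² + (0.192·82.56)²) = √(128.92785 + 251.27069) = 19.499 km
8: √((0.365·111.32)² + (0.266·82.56)²) = √(1650.94317 + 482.28376) = 46.187 km
9: √((0.357·111.32)² + (0.138·82.56)²) = √(1579.36616 + 129.80683) = 41.342 km
10: √((-0.083·111.32)² + (-0.318·82.56)²) = √(85.36947 + 689.27672) = 27.832 km
11: √((0.069·111.32)² + (-0.054·82.56)²) = √(58.99899 + 19.87590) = 8.881 km
12: √((0.025·111.32)² + (-0.224·82.56)²) = √(7.74509 + 342.00732) = 18.702 km
13: √((-0.004·111.32)² + (0.132·82.56)²) = √(0.19827 + 118.76466) = 10.907 km
14: √((0.375·111.32)² + (0.259·82.56)²) = √(1742.64502 + 457.23440) = 46.903 km
15: √((0.335·111.32)² + (0.250·82.56)²) = √(1390.70818 + 426.00960) = 42.623 km
Sorted: 11 (8.881 km) < 13 (10.907 km) < 12 (18.702 km) < 7 (19.499 km) < 2 (20.239 km) < …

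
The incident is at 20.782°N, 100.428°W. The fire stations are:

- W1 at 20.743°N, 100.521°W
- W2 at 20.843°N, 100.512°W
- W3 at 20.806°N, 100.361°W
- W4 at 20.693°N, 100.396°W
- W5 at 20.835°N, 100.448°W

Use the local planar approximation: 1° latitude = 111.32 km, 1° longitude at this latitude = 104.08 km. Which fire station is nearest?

Distances from 20.782°N, 100.428°W:
W1: √((-0.039·111.32)² + (-0.093·104.08)²) = √(18.84845 + 93.69156) = 10.608 km
W2: √((0.061·111.32)² + (-0.084·104.08)²) = √(46.11116 + 76.43515) = 11.070 km
W3: √((0.024·111.32)² + (0.067·104.08)²) = √(7.13787 + 48.62775) = 7.468 km
W4: √((-0.089·111.32)² + (0.032·104.08)²) = √(98.15816 + 11.09263) = 10.452 km
W5: √((0.053·111.32)² + (-0.020·104.08)²) = √(34.80953 + 4.33306) = 6.256 km
Minimum: W5 at 6.256 km.

W5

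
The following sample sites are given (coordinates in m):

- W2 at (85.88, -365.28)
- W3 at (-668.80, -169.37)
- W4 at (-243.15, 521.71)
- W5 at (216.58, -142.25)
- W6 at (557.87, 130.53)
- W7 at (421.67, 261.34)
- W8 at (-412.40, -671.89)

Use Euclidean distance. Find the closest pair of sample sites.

W6 and W7

Pairwise distances:
W2–W3: 779.69 m
W2–W4: 946.05 m
W2–W5: 258.51 m
W2–W6: 684.55 m
W2–W7: 710.92 m
W2–W8: 585.06 m
W3–W4: 811.65 m
W3–W5: 885.80 m
W3–W6: 1262.80 m
W3–W7: 1172.45 m
W3–W8: 564.15 m
W4–W5: 807.59 m
W4–W6: 891.43 m
W4–W7: 713.99 m
W4–W8: 1205.54 m
W5–W6: 436.91 m
W5–W7: 452.71 m
W5–W8: 822.27 m
W6–W7: 188.84 m
W6–W8: 1259.09 m
W7–W8: 1251.64 m
Closest pair: W6–W7 at 188.84 m.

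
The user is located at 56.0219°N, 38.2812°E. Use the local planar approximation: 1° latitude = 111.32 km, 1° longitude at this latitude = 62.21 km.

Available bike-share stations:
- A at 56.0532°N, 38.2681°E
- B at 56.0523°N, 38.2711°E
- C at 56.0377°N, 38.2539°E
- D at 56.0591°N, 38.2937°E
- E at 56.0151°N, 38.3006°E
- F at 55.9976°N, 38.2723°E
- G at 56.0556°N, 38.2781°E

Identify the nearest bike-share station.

E

Distances from 56.0219°N, 38.2812°E:
A: √((0.0313·111.32)² + (-0.0131·62.21)²) = √(12.140458 + 0.664145) = 3.5784 km
B: √((0.0304·111.32)² + (-0.0101·62.21)²) = √(11.452322 + 0.394787) = 3.4420 km
C: √((0.0158·111.32)² + (-0.0273·62.21)²) = √(3.093574 + 2.884335) = 2.4450 km
D: √((0.0372·111.32)² + (0.0125·62.21)²) = √(17.148742 + 0.604701) = 4.2135 km
E: √((-0.0068·111.32)² + (0.0194·62.21)²) = √(0.573013 + 1.456545) = 1.4246 km
F: √((-0.0243·111.32)² + (-0.0089·62.21)²) = √(7.317436 + 0.306549) = 2.7612 km
G: √((0.0337·111.32)² + (-0.0031·62.21)²) = √(14.073632 + 0.037192) = 3.7564 km
Minimum: E at 1.4246 km.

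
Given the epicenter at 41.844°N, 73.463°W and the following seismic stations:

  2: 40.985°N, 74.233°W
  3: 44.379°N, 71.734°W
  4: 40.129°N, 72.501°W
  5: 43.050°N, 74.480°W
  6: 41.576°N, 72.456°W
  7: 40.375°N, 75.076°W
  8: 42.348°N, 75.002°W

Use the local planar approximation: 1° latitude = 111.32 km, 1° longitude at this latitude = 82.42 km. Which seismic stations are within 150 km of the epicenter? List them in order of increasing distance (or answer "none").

6, 2, 8

Distances from 41.844°N, 73.463°W:
2: 114.767 km
3: 316.136 km
4: 206.724 km
5: 158.271 km
6: 88.196 km
7: 210.750 km
8: 138.699 km
Threshold 150 km: 6 (88.196 km), 2 (114.767 km), 8 (138.699 km) are within range.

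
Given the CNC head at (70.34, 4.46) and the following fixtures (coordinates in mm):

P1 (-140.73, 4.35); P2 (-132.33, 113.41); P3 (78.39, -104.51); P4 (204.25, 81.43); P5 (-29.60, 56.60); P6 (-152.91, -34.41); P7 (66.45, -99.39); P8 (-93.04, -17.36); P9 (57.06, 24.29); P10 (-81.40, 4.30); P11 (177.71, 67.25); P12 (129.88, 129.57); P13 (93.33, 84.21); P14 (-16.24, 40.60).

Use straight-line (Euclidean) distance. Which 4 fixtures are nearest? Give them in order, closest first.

Distances from (70.34, 4.46):
P1: √((-211.07)² + (-0.11)²) = √(44550.5449 + 0.0121) = 211.07 mm
P2: √((-202.67)² + (108.95)²) = √(41075.1289 + 11870.1025) = 230.10 mm
P3: √((8.05)² + (-108.97)²) = √(64.8025 + 11874.4609) = 109.27 mm
P4: √((133.91)² + (76.97)²) = √(17931.8881 + 5924.3809) = 154.45 mm
P5: √((-99.94)² + (52.14)²) = √(9988.0036 + 2718.5796) = 112.72 mm
P6: √((-223.25)² + (-38.87)²) = √(49840.5625 + 1510.8769) = 226.61 mm
P7: √((-3.89)² + (-103.85)²) = √(15.1321 + 10784.8225) = 103.92 mm
P8: √((-163.38)² + (-21.82)²) = √(26693.0244 + 476.1124) = 164.83 mm
P9: √((-13.28)² + (19.83)²) = √(176.3584 + 393.2289) = 23.87 mm
P10: √((-151.74)² + (-0.16)²) = √(23025.0276 + 0.0256) = 151.74 mm
P11: √((107.37)² + (62.79)²) = √(11528.3169 + 3942.5841) = 124.38 mm
P12: √((59.54)² + (125.11)²) = √(3545.0116 + 15652.5121) = 138.56 mm
P13: √((22.99)² + (79.75)²) = √(528.5401 + 6360.0625) = 83.00 mm
P14: √((-86.58)² + (36.14)²) = √(7496.0964 + 1306.0996) = 93.82 mm
Sorted: P9 (23.87 mm) < P13 (83.00 mm) < P14 (93.82 mm) < P7 (103.92 mm) < P3 (109.27 mm) < P5 (112.72 mm) < …

P9, P13, P14, P7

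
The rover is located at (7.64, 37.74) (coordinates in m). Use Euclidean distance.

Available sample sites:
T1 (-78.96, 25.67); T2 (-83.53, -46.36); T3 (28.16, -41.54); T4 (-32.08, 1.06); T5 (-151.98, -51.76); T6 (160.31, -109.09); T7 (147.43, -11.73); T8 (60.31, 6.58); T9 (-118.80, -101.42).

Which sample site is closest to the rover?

T4

Distances from (7.64, 37.74):
T1: 87.44 m
T2: 124.04 m
T3: 81.89 m
T4: 54.07 m
T5: 183.00 m
T6: 211.82 m
T7: 148.29 m
T8: 61.20 m
T9: 188.02 m
Minimum: T4 at 54.07 m.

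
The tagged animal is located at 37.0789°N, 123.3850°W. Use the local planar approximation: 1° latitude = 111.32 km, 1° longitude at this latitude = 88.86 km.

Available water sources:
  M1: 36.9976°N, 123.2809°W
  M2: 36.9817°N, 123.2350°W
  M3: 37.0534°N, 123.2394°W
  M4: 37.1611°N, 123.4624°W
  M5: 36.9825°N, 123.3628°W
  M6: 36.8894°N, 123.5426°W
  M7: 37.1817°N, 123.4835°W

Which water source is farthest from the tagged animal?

Distances from 37.0789°N, 123.3850°W:
M1: 12.9413 km
M2: 17.1680 km
M3: 13.2458 km
M4: 11.4471 km
M5: 10.9111 km
M6: 25.3205 km
M7: 14.4072 km
Maximum: M6 at 25.3205 km.

M6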